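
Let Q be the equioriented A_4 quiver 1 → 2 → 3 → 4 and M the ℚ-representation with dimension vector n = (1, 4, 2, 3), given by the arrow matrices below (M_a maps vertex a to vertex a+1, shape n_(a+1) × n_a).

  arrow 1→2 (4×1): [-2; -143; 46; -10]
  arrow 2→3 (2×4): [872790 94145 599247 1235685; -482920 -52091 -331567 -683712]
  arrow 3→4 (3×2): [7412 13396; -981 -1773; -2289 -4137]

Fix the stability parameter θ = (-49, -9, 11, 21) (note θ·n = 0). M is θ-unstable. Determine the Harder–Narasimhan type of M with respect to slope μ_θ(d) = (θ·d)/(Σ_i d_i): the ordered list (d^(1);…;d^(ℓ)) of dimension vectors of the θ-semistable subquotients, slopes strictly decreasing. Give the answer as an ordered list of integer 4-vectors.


Barcode: M ≅ I[1,3], I[2,2]^2, I[2,4], I[4,4]^2. HN layers by μ_θ (4 steps, strictly decreasing):
  μ^(1)=21; μ^(2)=11; μ^(3)=-9; μ^(4)=-49

((0, 0, 0, 3); (0, 0, 2, 0); (0, 4, 0, 0); (1, 0, 0, 0))


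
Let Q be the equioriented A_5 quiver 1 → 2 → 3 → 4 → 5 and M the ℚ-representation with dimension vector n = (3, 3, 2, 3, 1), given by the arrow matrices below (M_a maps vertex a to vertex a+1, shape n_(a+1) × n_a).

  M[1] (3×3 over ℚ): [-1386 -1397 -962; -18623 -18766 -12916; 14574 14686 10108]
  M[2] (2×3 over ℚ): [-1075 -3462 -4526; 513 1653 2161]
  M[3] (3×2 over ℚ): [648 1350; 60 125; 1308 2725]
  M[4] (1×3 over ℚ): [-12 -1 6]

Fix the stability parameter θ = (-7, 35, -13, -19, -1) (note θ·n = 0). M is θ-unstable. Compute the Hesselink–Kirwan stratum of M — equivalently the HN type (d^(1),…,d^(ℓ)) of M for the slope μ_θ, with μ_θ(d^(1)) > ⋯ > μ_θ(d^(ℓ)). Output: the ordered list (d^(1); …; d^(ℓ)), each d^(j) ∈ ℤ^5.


Via rank(M_{q-1}∘⋯∘M_p): M ≅ I[1,1], I[1,3], I[1,5], I[2,2], I[4,4]^2.
μ_θ-semistable layers: μ^(1)=35; μ^(2)=11; μ^(3)=1/2; μ^(4)=-7; μ^(5)=-19

((0, 1, 0, 0, 0); (0, 1, 1, 0, 0); (0, 1, 1, 1, 1); (3, 0, 0, 0, 0); (0, 0, 0, 2, 0))


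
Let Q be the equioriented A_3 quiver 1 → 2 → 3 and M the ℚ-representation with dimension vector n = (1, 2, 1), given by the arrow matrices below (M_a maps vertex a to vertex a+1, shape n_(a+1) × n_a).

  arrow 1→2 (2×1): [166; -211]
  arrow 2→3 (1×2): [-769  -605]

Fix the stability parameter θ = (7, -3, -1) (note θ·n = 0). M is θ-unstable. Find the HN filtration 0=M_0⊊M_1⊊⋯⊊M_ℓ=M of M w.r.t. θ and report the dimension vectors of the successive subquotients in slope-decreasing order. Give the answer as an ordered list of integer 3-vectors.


Via rank(M_{q-1}∘⋯∘M_p): M ≅ I[1,3], I[2,2].
μ_θ-semistable layers: μ^(1)=1; μ^(2)=-3

((1, 1, 1); (0, 1, 0))


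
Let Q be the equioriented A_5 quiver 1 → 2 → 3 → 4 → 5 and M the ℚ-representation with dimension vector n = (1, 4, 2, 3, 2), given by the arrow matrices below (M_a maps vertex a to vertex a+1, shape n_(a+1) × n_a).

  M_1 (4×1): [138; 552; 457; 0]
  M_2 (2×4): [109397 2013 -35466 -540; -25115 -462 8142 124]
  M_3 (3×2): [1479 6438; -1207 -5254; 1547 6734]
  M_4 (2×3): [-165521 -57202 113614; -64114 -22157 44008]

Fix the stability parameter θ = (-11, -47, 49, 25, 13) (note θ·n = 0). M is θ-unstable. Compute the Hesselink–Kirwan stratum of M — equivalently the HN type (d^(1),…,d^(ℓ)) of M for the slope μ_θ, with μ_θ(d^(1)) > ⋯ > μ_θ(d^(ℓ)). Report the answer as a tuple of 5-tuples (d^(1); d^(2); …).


Barcode: M ≅ I[1,2], I[2,2], I[2,3], I[2,5], I[4,4], I[4,5]. HN layers by μ_θ (6 steps, strictly decreasing):
  μ^(1)=49; μ^(2)=29; μ^(3)=25; μ^(4)=19; μ^(5)=-29; μ^(6)=-47

((0, 0, 1, 0, 0); (0, 0, 1, 1, 1); (0, 0, 0, 1, 0); (0, 0, 0, 1, 1); (1, 1, 0, 0, 0); (0, 3, 0, 0, 0))


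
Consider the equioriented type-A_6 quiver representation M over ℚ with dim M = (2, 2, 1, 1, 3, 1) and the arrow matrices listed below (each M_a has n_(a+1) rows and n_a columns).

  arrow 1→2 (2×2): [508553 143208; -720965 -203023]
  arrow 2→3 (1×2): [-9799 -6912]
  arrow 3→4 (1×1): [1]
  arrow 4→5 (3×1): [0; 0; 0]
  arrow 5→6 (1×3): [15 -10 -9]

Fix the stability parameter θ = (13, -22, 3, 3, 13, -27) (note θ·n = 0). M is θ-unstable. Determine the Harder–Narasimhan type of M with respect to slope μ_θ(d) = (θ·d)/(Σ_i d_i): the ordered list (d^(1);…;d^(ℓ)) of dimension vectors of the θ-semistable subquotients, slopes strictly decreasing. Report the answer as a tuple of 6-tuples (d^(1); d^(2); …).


Via rank(M_{q-1}∘⋯∘M_p): M ≅ I[1,2], I[1,4], I[5,5]^2, I[5,6].
μ_θ-semistable layers: μ^(1)=13; μ^(2)=3; μ^(3)=-9/2; μ^(4)=-7

((0, 0, 0, 0, 2, 0); (0, 0, 1, 1, 0, 0); (2, 2, 0, 0, 0, 0); (0, 0, 0, 0, 1, 1))


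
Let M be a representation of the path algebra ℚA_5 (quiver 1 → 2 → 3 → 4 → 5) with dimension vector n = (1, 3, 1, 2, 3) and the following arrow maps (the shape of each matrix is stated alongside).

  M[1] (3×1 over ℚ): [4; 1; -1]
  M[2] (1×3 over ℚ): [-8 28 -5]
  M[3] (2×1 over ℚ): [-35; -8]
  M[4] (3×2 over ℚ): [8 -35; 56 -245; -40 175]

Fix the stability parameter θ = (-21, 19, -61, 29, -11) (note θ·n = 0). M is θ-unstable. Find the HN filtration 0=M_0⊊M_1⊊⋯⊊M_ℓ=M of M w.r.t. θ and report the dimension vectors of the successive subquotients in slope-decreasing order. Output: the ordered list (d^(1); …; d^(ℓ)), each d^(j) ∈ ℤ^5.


Interval decomposition of M: I[1,4], I[2,2]^2, I[4,5], I[5,5]^2.
HN type (ℓ=5): μ^(1)=29; μ^(2)=19; μ^(3)=9; μ^(4)=-11; μ^(5)=-21

((0, 0, 0, 1, 0); (0, 2, 0, 0, 0); (0, 0, 0, 1, 1); (0, 0, 0, 0, 2); (1, 1, 1, 0, 0))


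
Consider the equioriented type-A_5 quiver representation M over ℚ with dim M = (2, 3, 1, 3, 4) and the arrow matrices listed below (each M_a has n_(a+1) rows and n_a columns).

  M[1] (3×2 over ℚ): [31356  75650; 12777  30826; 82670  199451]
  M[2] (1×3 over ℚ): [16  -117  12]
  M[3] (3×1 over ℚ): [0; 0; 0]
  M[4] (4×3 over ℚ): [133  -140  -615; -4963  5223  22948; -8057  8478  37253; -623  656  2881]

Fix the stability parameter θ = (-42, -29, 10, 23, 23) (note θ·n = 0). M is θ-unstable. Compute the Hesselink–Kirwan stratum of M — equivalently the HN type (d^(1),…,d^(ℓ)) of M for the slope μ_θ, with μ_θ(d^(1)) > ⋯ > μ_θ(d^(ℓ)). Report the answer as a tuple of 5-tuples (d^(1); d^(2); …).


Interval decomposition of M: I[1,2], I[1,3], I[2,2], I[4,4], I[4,5]^2, I[5,5]^2.
HN type (ℓ=4): μ^(1)=23; μ^(2)=10; μ^(3)=-29; μ^(4)=-42

((0, 0, 0, 3, 4); (0, 0, 1, 0, 0); (0, 3, 0, 0, 0); (2, 0, 0, 0, 0))


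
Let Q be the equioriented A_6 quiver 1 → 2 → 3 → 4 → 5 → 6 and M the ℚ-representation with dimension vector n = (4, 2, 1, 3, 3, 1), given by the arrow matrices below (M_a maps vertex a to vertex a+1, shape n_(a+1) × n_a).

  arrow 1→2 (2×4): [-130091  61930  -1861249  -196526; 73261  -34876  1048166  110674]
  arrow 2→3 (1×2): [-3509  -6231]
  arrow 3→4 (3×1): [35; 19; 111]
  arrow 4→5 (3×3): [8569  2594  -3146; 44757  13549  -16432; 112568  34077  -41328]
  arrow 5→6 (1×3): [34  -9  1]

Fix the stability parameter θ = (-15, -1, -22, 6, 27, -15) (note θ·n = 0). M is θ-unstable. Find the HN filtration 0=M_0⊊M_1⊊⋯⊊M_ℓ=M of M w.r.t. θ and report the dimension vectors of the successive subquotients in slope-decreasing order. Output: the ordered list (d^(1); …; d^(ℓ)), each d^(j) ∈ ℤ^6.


Barcode: M ≅ I[1,1]^2, I[1,2], I[1,6], I[4,5]^2. HN layers by μ_θ (5 steps, strictly decreasing):
  μ^(1)=27; μ^(2)=6; μ^(3)=-1; μ^(4)=-23/2; μ^(5)=-15

((0, 0, 0, 0, 2, 0); (0, 0, 0, 3, 1, 1); (0, 1, 0, 0, 0, 0); (0, 1, 1, 0, 0, 0); (4, 0, 0, 0, 0, 0))


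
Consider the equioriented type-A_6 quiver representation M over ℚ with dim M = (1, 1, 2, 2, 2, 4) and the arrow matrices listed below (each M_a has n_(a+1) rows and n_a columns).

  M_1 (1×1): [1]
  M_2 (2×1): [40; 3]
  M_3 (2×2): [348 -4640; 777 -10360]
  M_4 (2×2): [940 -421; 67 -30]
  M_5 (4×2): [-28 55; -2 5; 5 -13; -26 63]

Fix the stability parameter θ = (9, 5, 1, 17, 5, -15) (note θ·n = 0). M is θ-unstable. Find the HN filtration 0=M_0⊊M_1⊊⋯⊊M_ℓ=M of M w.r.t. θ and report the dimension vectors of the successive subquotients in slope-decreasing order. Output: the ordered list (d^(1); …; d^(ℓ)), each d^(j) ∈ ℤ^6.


Barcode: M ≅ I[1,3], I[3,6], I[4,6], I[6,6]^2. HN layers by μ_θ (4 steps, strictly decreasing):
  μ^(1)=5; μ^(2)=7/3; μ^(3)=1; μ^(4)=-15

((1, 1, 1, 0, 0, 0); (0, 0, 0, 2, 2, 2); (0, 0, 1, 0, 0, 0); (0, 0, 0, 0, 0, 2))


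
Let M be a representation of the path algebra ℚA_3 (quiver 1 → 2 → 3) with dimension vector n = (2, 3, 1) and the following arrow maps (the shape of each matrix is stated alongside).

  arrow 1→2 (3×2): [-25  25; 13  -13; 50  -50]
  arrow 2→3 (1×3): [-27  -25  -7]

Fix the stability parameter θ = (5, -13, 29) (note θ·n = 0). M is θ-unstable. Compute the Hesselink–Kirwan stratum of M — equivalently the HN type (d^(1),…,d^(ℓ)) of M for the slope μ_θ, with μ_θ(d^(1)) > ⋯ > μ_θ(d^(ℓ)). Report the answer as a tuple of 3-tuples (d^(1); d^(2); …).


Barcode: M ≅ I[1,1], I[1,2], I[2,2], I[2,3]. HN layers by μ_θ (4 steps, strictly decreasing):
  μ^(1)=29; μ^(2)=5; μ^(3)=-4; μ^(4)=-13

((0, 0, 1); (1, 0, 0); (1, 1, 0); (0, 2, 0))


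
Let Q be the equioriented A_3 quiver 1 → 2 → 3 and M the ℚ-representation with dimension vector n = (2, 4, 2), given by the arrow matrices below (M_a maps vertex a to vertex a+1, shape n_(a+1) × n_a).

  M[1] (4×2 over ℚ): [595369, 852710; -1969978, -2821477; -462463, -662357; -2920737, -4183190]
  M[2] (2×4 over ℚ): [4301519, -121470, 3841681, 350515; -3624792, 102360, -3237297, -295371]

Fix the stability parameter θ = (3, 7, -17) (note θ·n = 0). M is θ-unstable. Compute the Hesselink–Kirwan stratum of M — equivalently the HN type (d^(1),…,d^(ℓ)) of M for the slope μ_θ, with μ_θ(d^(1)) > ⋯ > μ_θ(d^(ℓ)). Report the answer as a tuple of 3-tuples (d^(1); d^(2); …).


Barcode: M ≅ I[1,3]^2, I[2,2]^2. HN layers by μ_θ (2 steps, strictly decreasing):
  μ^(1)=7; μ^(2)=-7/3

((0, 2, 0); (2, 2, 2))


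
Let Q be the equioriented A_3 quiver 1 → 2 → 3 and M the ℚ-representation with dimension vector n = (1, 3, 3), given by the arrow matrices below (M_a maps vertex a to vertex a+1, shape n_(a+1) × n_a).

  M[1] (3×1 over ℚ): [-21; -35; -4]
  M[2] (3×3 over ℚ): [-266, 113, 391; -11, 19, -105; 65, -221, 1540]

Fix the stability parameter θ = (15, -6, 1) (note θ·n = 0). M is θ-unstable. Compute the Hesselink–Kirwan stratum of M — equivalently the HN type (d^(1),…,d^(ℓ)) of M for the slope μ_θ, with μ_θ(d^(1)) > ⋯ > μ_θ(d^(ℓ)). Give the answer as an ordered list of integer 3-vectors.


Interval decomposition of M: I[1,3], I[2,3]^2.
HN type (ℓ=3): μ^(1)=10/3; μ^(2)=1; μ^(3)=-6

((1, 1, 1); (0, 0, 2); (0, 2, 0))


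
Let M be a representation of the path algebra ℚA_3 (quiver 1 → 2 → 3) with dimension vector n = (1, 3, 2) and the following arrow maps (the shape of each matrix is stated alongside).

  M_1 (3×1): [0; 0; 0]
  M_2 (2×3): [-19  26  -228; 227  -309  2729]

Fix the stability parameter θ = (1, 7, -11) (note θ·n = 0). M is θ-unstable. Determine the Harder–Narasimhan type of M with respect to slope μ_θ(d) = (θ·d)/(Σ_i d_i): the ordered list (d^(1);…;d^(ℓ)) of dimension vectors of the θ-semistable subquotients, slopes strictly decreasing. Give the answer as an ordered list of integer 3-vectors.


Barcode: M ≅ I[1,1], I[2,2], I[2,3]^2. HN layers by μ_θ (3 steps, strictly decreasing):
  μ^(1)=7; μ^(2)=1; μ^(3)=-2

((0, 1, 0); (1, 0, 0); (0, 2, 2))


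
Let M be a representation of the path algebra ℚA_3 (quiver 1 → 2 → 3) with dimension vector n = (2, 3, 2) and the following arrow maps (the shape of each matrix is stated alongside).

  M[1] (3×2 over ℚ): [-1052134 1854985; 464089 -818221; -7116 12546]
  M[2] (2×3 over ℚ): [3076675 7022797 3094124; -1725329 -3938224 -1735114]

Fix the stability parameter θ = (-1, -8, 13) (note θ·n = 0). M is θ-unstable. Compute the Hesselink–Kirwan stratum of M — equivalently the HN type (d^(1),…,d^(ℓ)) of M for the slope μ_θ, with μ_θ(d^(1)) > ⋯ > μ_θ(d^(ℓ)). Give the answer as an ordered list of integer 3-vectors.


Interval decomposition of M: I[1,3]^2, I[2,2].
HN type (ℓ=3): μ^(1)=13; μ^(2)=-9/2; μ^(3)=-8

((0, 0, 2); (2, 2, 0); (0, 1, 0))


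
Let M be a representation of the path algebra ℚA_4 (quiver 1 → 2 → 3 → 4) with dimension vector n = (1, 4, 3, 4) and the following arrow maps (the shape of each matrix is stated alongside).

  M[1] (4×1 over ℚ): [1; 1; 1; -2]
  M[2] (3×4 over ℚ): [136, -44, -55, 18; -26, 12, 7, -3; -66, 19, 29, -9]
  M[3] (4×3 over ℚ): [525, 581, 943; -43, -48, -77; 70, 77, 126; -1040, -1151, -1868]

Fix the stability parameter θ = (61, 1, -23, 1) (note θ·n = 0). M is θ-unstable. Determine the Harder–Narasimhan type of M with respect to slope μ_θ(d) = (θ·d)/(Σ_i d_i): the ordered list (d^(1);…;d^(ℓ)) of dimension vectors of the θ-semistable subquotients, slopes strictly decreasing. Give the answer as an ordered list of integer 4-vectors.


Via rank(M_{q-1}∘⋯∘M_p): M ≅ I[1,4], I[2,2], I[2,3], I[2,4], I[4,4]^2.
μ_θ-semistable layers: μ^(1)=10; μ^(2)=1; μ^(3)=-11

((1, 1, 1, 1); (0, 1, 0, 3); (0, 2, 2, 0))


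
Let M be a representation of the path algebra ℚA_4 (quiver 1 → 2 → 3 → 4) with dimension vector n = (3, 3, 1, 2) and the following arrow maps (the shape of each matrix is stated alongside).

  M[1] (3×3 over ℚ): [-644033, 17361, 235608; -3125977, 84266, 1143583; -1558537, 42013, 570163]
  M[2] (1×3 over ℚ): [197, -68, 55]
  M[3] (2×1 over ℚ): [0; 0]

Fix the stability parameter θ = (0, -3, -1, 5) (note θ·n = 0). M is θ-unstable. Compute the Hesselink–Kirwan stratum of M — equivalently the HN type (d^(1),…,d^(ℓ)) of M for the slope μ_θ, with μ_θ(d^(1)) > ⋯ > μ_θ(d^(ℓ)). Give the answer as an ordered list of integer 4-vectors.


Via rank(M_{q-1}∘⋯∘M_p): M ≅ I[1,2]^2, I[1,3], I[4,4]^2.
μ_θ-semistable layers: μ^(1)=5; μ^(2)=-1; μ^(3)=-3/2

((0, 0, 0, 2); (0, 0, 1, 0); (3, 3, 0, 0))


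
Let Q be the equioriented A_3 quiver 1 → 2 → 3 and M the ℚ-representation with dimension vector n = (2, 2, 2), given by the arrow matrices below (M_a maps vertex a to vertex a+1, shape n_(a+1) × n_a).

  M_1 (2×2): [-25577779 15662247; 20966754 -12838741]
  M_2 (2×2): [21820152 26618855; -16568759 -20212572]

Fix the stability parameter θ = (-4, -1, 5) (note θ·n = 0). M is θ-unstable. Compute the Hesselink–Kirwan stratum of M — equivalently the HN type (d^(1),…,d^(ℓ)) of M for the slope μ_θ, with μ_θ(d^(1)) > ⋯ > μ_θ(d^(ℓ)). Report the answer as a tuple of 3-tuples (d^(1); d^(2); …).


Barcode: M ≅ I[1,3]^2. HN layers by μ_θ (3 steps, strictly decreasing):
  μ^(1)=5; μ^(2)=-1; μ^(3)=-4

((0, 0, 2); (0, 2, 0); (2, 0, 0))


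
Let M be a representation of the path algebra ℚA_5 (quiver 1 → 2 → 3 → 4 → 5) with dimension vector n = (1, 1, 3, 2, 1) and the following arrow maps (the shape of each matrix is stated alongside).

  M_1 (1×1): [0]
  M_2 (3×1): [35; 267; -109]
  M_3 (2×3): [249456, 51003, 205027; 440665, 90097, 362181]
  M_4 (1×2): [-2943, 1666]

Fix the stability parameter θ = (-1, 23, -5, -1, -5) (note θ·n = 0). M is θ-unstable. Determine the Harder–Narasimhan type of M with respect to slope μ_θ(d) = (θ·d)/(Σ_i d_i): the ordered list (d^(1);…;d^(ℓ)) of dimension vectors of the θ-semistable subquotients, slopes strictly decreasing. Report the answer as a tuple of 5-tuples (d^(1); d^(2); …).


Via rank(M_{q-1}∘⋯∘M_p): M ≅ I[1,1], I[2,5], I[3,3], I[3,4].
μ_θ-semistable layers: μ^(1)=3; μ^(2)=-1; μ^(3)=-5

((0, 1, 1, 1, 1); (1, 0, 0, 1, 0); (0, 0, 2, 0, 0))


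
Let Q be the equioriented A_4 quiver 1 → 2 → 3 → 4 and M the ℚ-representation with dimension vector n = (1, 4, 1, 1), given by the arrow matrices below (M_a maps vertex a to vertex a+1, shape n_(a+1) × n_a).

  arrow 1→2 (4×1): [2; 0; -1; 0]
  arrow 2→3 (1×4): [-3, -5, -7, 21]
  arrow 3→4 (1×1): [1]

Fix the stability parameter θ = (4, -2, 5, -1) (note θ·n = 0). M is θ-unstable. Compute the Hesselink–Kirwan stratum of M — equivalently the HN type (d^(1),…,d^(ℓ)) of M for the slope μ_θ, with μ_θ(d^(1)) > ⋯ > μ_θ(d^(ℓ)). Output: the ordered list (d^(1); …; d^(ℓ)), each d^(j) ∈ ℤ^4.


Via rank(M_{q-1}∘⋯∘M_p): M ≅ I[1,4], I[2,2]^3.
μ_θ-semistable layers: μ^(1)=2; μ^(2)=1; μ^(3)=-2

((0, 0, 1, 1); (1, 1, 0, 0); (0, 3, 0, 0))


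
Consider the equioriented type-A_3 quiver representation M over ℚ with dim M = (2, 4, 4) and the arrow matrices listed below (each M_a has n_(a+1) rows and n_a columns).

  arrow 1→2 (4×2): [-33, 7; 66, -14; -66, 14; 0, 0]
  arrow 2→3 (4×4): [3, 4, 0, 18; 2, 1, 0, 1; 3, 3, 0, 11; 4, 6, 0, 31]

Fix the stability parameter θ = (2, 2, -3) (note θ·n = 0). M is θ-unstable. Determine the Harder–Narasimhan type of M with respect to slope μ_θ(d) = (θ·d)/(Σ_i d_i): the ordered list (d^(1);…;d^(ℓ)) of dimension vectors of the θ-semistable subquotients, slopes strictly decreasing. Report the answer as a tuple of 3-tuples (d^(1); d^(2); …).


Via rank(M_{q-1}∘⋯∘M_p): M ≅ I[1,1], I[1,3], I[2,2], I[2,3]^2, I[3,3].
μ_θ-semistable layers: μ^(1)=2; μ^(2)=1/3; μ^(3)=-1/2; μ^(4)=-3

((1, 1, 0); (1, 1, 1); (0, 2, 2); (0, 0, 1))


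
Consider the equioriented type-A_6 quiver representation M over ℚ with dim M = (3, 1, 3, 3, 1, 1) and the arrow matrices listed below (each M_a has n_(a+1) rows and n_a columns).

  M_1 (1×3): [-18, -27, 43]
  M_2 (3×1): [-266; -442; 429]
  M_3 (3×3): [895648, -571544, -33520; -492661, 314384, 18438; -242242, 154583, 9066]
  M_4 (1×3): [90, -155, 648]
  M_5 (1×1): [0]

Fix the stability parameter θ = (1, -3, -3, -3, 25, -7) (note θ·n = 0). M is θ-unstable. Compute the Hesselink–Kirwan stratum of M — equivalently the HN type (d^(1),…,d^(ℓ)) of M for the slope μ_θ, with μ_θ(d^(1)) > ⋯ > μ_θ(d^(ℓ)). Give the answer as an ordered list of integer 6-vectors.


Interval decomposition of M: I[1,1]^2, I[1,3], I[3,4], I[3,5], I[4,4], I[6,6].
HN type (ℓ=5): μ^(1)=25; μ^(2)=1; μ^(3)=-5/3; μ^(4)=-3; μ^(5)=-7

((0, 0, 0, 0, 1, 0); (2, 0, 0, 0, 0, 0); (1, 1, 1, 0, 0, 0); (0, 0, 2, 3, 0, 0); (0, 0, 0, 0, 0, 1))


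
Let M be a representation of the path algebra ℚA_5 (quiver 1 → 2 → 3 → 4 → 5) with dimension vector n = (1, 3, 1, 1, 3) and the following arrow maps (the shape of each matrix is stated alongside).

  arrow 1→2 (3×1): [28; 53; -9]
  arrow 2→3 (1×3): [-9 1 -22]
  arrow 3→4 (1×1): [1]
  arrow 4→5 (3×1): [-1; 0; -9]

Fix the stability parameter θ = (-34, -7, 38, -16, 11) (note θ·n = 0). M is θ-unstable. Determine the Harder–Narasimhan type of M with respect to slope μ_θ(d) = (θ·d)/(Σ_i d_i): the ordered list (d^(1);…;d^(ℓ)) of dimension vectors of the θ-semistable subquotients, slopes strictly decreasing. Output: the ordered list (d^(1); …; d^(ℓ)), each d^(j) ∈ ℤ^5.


Barcode: M ≅ I[1,5], I[2,2]^2, I[5,5]^2. HN layers by μ_θ (3 steps, strictly decreasing):
  μ^(1)=11; μ^(2)=-7; μ^(3)=-34

((0, 0, 1, 1, 3); (0, 3, 0, 0, 0); (1, 0, 0, 0, 0))


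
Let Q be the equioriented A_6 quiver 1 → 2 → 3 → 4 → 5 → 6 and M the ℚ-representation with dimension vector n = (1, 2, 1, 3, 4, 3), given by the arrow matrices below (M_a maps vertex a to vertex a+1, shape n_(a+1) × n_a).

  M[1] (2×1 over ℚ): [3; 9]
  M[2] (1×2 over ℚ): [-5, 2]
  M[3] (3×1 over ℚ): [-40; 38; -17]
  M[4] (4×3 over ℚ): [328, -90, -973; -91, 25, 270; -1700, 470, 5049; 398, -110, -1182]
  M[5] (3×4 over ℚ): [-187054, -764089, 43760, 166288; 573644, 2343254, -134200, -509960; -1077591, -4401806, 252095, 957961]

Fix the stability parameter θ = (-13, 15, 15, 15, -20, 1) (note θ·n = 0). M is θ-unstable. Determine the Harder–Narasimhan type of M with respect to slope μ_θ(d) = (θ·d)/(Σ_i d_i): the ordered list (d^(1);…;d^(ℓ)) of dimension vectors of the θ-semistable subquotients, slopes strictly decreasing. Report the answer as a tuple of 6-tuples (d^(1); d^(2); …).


Via rank(M_{q-1}∘⋯∘M_p): M ≅ I[1,6], I[2,2], I[4,4], I[4,5], I[5,5], I[5,6], I[6,6].
μ_θ-semistable layers: μ^(1)=15; μ^(2)=26/5; μ^(3)=1; μ^(4)=-5/2; μ^(5)=-13; μ^(6)=-20

((0, 1, 0, 1, 0, 0); (0, 1, 1, 1, 1, 1); (0, 0, 0, 0, 0, 2); (0, 0, 0, 1, 1, 0); (1, 0, 0, 0, 0, 0); (0, 0, 0, 0, 2, 0))


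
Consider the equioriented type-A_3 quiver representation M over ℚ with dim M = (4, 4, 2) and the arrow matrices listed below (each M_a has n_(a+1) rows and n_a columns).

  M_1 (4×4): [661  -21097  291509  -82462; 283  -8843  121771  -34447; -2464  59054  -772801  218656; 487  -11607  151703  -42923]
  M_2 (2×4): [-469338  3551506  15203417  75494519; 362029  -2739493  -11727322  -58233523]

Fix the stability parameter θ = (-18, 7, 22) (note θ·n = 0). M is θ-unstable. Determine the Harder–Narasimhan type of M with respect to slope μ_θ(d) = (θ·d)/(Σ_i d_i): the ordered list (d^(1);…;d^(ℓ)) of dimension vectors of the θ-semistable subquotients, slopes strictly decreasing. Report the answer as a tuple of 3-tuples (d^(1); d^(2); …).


Barcode: M ≅ I[1,1], I[1,2], I[1,3]^2, I[2,2]. HN layers by μ_θ (3 steps, strictly decreasing):
  μ^(1)=22; μ^(2)=7; μ^(3)=-18

((0, 0, 2); (0, 4, 0); (4, 0, 0))


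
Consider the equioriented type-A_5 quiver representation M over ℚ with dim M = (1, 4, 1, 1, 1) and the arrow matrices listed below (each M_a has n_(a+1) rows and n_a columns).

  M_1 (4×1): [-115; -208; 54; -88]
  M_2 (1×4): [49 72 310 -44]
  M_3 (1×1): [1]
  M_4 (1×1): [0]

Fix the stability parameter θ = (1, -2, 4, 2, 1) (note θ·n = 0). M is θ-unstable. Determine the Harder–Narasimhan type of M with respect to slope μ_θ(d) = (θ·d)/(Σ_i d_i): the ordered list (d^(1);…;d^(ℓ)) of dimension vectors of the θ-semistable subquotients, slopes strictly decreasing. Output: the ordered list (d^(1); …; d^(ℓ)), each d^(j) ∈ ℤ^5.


Via rank(M_{q-1}∘⋯∘M_p): M ≅ I[1,4], I[2,2]^3, I[5,5].
μ_θ-semistable layers: μ^(1)=3; μ^(2)=1; μ^(3)=-1/2; μ^(4)=-2

((0, 0, 1, 1, 0); (0, 0, 0, 0, 1); (1, 1, 0, 0, 0); (0, 3, 0, 0, 0))


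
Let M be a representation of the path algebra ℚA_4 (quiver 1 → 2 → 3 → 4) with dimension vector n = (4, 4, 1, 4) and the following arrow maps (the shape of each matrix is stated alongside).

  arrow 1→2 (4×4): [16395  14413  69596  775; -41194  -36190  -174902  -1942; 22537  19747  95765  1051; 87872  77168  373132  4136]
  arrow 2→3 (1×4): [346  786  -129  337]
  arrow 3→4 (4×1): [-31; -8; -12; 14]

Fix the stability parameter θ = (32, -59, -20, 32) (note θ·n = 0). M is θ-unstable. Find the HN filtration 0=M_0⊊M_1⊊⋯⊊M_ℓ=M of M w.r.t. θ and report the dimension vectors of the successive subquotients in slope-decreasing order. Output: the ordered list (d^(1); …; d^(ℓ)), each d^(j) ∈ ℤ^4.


Via rank(M_{q-1}∘⋯∘M_p): M ≅ I[1,1]^2, I[1,2], I[1,4], I[2,2]^2, I[4,4]^3.
μ_θ-semistable layers: μ^(1)=32; μ^(2)=-27/2; μ^(3)=-47/3; μ^(4)=-59

((2, 0, 0, 4); (1, 1, 0, 0); (1, 1, 1, 0); (0, 2, 0, 0))


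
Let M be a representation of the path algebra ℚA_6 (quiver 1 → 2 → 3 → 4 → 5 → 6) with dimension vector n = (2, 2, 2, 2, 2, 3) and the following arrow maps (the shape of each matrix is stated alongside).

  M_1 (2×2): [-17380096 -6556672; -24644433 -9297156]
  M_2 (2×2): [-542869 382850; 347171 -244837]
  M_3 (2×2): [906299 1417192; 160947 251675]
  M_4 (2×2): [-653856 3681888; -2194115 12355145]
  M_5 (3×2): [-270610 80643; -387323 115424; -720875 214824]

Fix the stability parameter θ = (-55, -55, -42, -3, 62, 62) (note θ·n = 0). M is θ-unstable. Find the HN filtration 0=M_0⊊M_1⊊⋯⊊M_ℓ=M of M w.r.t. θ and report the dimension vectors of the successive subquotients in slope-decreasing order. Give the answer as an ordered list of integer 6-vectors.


Barcode: M ≅ I[1,1], I[1,6], I[2,4], I[5,6], I[6,6]. HN layers by μ_θ (4 steps, strictly decreasing):
  μ^(1)=62; μ^(2)=-3; μ^(3)=-42; μ^(4)=-55

((0, 0, 0, 0, 2, 3); (0, 0, 0, 2, 0, 0); (0, 0, 2, 0, 0, 0); (2, 2, 0, 0, 0, 0))


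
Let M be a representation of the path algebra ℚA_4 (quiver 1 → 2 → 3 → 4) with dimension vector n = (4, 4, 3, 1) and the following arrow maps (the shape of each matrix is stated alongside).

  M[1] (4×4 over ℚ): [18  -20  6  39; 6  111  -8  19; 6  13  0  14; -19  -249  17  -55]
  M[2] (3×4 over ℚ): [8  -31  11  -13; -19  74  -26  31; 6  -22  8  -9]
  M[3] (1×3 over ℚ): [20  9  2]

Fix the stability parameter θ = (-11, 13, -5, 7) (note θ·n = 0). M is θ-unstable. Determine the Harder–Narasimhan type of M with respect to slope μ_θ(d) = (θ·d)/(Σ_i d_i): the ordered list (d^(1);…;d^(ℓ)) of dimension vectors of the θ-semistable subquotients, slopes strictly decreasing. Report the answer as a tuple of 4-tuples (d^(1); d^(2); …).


Barcode: M ≅ I[1,2], I[1,3]^2, I[1,4]. HN layers by μ_θ (4 steps, strictly decreasing):
  μ^(1)=13; μ^(2)=7; μ^(3)=4; μ^(4)=-11

((0, 1, 0, 0); (0, 0, 0, 1); (0, 3, 3, 0); (4, 0, 0, 0))


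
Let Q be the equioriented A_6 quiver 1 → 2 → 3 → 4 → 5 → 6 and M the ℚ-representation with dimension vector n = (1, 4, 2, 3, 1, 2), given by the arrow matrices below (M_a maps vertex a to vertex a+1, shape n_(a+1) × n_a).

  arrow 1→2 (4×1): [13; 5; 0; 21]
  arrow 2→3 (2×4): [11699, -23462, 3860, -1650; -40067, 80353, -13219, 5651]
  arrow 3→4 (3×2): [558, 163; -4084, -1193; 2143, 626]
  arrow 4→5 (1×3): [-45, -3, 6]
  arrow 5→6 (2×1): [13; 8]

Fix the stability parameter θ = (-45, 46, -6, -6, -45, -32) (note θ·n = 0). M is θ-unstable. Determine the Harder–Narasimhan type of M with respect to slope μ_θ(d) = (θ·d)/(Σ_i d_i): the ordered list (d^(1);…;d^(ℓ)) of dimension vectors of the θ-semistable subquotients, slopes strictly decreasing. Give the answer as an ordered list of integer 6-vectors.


Barcode: M ≅ I[1,4], I[2,2]^2, I[2,4], I[4,6], I[6,6]. HN layers by μ_θ (5 steps, strictly decreasing):
  μ^(1)=46; μ^(2)=34/3; μ^(3)=-83/3; μ^(4)=-32; μ^(5)=-45

((0, 2, 0, 0, 0, 0); (0, 2, 2, 2, 0, 0); (0, 0, 0, 1, 1, 1); (0, 0, 0, 0, 0, 1); (1, 0, 0, 0, 0, 0))


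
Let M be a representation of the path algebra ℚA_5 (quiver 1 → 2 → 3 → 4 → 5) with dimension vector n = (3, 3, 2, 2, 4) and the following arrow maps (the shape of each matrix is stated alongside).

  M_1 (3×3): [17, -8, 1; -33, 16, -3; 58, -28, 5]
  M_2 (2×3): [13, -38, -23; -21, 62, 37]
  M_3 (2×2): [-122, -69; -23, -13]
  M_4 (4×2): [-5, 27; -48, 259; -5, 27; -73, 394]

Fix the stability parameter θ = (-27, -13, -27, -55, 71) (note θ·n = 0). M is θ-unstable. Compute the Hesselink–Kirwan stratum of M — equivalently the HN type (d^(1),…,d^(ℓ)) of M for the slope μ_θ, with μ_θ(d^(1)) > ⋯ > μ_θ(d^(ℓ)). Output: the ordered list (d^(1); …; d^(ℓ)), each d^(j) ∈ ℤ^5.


Interval decomposition of M: I[1,1], I[1,5]^2, I[2,2], I[5,5]^2.
HN type (ℓ=4): μ^(1)=71; μ^(2)=-13; μ^(3)=-27; μ^(4)=-61/2

((0, 0, 0, 0, 4); (0, 1, 0, 0, 0); (1, 0, 0, 0, 0); (2, 2, 2, 2, 0))


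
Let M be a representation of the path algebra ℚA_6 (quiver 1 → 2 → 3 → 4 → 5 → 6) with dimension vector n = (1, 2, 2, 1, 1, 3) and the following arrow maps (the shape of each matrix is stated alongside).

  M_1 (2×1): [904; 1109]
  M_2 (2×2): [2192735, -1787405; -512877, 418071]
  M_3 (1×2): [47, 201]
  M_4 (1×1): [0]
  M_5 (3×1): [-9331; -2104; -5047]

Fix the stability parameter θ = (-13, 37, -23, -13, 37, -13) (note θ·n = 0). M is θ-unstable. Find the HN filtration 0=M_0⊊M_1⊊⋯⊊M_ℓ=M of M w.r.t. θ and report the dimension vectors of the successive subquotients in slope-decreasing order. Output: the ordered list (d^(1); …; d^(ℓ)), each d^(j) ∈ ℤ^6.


Barcode: M ≅ I[1,4], I[2,2], I[3,3], I[5,6], I[6,6]^2. HN layers by μ_θ (5 steps, strictly decreasing):
  μ^(1)=37; μ^(2)=12; μ^(3)=1/3; μ^(4)=-13; μ^(5)=-23

((0, 1, 0, 0, 0, 0); (0, 0, 0, 0, 1, 1); (0, 1, 1, 1, 0, 0); (1, 0, 0, 0, 0, 2); (0, 0, 1, 0, 0, 0))


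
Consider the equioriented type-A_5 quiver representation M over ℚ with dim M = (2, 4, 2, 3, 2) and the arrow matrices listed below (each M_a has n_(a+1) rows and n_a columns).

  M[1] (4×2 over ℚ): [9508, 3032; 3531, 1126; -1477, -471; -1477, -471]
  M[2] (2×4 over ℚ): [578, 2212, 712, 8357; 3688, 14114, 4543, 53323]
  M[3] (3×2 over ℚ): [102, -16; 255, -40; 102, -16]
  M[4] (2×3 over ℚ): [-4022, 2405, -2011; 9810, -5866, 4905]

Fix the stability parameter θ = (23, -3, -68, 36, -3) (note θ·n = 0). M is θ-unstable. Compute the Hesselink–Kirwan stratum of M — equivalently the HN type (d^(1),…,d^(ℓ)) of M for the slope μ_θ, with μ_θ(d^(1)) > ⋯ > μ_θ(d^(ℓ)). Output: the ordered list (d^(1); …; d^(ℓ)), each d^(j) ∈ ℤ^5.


Barcode: M ≅ I[1,3], I[1,5], I[2,2]^2, I[4,4], I[4,5]. HN layers by μ_θ (4 steps, strictly decreasing):
  μ^(1)=36; μ^(2)=33/2; μ^(3)=-3; μ^(4)=-16

((0, 0, 0, 1, 0); (0, 0, 0, 2, 2); (0, 2, 0, 0, 0); (2, 2, 2, 0, 0))


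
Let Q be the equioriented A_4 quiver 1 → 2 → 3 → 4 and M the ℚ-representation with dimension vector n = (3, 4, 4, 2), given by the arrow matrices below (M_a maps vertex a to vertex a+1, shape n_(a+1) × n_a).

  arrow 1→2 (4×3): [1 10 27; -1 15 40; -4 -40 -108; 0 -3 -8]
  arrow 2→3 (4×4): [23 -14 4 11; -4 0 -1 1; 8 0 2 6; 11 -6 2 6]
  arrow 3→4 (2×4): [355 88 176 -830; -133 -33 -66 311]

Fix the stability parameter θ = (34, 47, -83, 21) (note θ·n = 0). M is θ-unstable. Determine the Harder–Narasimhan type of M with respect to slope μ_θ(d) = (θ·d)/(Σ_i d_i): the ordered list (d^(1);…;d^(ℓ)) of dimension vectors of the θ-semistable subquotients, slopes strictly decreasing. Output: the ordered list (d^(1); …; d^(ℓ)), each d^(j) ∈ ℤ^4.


Barcode: M ≅ I[1,2], I[1,4]^2, I[2,3], I[3,3]. HN layers by μ_θ (6 steps, strictly decreasing):
  μ^(1)=47; μ^(2)=34; μ^(3)=21; μ^(4)=-2/3; μ^(5)=-18; μ^(6)=-83

((0, 1, 0, 0); (1, 0, 0, 0); (0, 0, 0, 2); (2, 2, 2, 0); (0, 1, 1, 0); (0, 0, 1, 0))


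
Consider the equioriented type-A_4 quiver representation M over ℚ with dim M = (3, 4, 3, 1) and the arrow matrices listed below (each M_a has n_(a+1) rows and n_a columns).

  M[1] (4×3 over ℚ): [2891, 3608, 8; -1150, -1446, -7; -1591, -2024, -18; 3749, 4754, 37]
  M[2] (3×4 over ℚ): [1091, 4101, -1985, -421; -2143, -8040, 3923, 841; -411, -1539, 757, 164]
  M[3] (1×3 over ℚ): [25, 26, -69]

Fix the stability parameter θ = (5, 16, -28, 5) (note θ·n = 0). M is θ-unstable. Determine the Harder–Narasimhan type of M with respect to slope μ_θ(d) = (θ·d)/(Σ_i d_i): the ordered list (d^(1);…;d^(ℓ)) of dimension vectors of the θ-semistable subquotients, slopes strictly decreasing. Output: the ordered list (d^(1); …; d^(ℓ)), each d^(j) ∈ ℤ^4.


Barcode: M ≅ I[1,3]^2, I[1,4], I[2,2]. HN layers by μ_θ (3 steps, strictly decreasing):
  μ^(1)=16; μ^(2)=5; μ^(3)=-7/3

((0, 1, 0, 0); (0, 0, 0, 1); (3, 3, 3, 0))


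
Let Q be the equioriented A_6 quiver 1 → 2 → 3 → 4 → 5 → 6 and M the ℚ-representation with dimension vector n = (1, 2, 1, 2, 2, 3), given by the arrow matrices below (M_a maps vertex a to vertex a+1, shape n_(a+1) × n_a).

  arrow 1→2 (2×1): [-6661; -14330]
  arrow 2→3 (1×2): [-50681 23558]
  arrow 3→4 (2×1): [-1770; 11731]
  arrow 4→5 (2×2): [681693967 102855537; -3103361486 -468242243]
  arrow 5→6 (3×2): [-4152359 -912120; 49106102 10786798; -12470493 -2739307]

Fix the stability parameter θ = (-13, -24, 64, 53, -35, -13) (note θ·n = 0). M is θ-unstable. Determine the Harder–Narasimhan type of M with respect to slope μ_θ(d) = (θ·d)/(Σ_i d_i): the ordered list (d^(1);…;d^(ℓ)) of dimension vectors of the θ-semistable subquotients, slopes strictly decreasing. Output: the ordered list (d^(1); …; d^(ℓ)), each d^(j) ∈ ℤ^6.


Barcode: M ≅ I[1,6], I[2,2], I[4,6], I[6,6]. HN layers by μ_θ (5 steps, strictly decreasing):
  μ^(1)=69/4; μ^(2)=5/3; μ^(3)=-13; μ^(4)=-37/2; μ^(5)=-24

((0, 0, 1, 1, 1, 1); (0, 0, 0, 1, 1, 1); (0, 0, 0, 0, 0, 1); (1, 1, 0, 0, 0, 0); (0, 1, 0, 0, 0, 0))


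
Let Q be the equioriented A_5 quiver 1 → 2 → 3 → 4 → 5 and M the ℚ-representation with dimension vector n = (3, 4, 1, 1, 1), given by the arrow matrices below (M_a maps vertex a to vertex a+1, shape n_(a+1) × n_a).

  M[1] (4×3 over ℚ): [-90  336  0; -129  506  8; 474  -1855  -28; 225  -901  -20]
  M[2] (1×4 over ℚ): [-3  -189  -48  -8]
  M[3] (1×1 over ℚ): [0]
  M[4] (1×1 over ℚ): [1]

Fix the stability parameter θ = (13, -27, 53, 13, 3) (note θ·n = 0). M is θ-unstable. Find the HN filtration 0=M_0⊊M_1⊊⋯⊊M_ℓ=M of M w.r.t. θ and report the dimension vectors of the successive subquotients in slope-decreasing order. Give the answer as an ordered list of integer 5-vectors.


Barcode: M ≅ I[1,1], I[1,2], I[1,3], I[2,2]^2, I[4,5]. HN layers by μ_θ (5 steps, strictly decreasing):
  μ^(1)=53; μ^(2)=13; μ^(3)=8; μ^(4)=-7; μ^(5)=-27

((0, 0, 1, 0, 0); (1, 0, 0, 0, 0); (0, 0, 0, 1, 1); (2, 2, 0, 0, 0); (0, 2, 0, 0, 0))


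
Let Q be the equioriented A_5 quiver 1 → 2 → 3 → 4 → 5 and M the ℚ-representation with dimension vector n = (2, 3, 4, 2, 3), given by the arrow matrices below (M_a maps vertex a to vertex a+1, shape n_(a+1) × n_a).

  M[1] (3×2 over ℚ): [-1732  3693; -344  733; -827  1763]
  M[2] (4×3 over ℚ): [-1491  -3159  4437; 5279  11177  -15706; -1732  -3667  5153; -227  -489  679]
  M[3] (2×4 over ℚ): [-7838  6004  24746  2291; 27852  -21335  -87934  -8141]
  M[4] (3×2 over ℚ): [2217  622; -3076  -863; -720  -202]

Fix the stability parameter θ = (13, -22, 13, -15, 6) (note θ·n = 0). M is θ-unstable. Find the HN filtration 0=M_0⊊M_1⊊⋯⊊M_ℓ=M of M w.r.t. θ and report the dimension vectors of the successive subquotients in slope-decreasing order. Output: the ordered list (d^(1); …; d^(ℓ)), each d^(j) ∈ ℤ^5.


Via rank(M_{q-1}∘⋯∘M_p): M ≅ I[1,5]^2, I[2,3], I[3,3], I[5,5].
μ_θ-semistable layers: μ^(1)=13; μ^(2)=6; μ^(3)=-1; μ^(4)=-9/2; μ^(5)=-22

((0, 0, 2, 0, 0); (0, 0, 0, 0, 3); (0, 0, 2, 2, 0); (2, 2, 0, 0, 0); (0, 1, 0, 0, 0))


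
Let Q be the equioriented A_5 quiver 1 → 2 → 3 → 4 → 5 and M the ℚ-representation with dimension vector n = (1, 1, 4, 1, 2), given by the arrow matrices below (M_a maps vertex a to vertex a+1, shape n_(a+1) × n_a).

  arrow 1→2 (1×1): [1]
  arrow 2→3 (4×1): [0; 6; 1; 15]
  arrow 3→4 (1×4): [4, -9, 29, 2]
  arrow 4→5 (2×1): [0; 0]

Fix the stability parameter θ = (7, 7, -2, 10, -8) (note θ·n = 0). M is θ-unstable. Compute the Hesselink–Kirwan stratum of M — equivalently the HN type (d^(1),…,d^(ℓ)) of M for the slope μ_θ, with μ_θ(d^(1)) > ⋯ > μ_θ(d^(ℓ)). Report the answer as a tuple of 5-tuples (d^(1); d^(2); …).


Interval decomposition of M: I[1,4], I[3,3]^3, I[5,5]^2.
HN type (ℓ=4): μ^(1)=10; μ^(2)=4; μ^(3)=-2; μ^(4)=-8

((0, 0, 0, 1, 0); (1, 1, 1, 0, 0); (0, 0, 3, 0, 0); (0, 0, 0, 0, 2))


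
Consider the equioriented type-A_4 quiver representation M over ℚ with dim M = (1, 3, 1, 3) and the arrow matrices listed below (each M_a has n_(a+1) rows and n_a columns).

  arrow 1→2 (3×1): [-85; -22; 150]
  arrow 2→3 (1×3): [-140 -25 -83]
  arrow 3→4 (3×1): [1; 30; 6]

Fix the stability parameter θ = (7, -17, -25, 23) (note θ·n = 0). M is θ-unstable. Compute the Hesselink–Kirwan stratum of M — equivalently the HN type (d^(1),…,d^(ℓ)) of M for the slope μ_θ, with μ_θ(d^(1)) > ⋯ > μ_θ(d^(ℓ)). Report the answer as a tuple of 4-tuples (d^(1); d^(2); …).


Via rank(M_{q-1}∘⋯∘M_p): M ≅ I[1,2], I[2,2], I[2,4], I[4,4]^2.
μ_θ-semistable layers: μ^(1)=23; μ^(2)=-5; μ^(3)=-17; μ^(4)=-21

((0, 0, 0, 3); (1, 1, 0, 0); (0, 1, 0, 0); (0, 1, 1, 0))


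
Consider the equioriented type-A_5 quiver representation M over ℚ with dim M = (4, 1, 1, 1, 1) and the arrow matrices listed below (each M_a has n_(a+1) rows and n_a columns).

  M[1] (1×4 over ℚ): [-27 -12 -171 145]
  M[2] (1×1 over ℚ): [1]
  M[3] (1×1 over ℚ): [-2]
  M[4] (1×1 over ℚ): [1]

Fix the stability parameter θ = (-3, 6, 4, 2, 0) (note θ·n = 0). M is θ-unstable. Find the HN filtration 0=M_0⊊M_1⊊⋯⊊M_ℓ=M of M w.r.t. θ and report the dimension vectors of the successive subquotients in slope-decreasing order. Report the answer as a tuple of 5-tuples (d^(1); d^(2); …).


Barcode: M ≅ I[1,1]^3, I[1,5]. HN layers by μ_θ (2 steps, strictly decreasing):
  μ^(1)=3; μ^(2)=-3

((0, 1, 1, 1, 1); (4, 0, 0, 0, 0))


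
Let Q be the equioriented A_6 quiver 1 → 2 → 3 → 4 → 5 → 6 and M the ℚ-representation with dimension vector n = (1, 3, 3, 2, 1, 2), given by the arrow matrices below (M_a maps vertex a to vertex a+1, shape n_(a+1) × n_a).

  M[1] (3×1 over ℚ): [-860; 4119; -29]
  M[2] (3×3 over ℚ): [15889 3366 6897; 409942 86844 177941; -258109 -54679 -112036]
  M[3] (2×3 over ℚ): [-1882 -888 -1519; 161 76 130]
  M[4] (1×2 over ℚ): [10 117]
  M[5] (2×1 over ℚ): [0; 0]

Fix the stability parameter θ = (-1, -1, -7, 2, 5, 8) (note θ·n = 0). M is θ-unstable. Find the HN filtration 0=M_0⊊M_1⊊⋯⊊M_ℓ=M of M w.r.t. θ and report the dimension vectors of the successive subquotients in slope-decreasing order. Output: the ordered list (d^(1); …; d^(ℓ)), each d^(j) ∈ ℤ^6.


Interval decomposition of M: I[1,5], I[2,3], I[2,4], I[6,6]^2.
HN type (ℓ=5): μ^(1)=8; μ^(2)=5; μ^(3)=2; μ^(4)=-3; μ^(5)=-4

((0, 0, 0, 0, 0, 2); (0, 0, 0, 0, 1, 0); (0, 0, 0, 2, 0, 0); (1, 1, 1, 0, 0, 0); (0, 2, 2, 0, 0, 0))


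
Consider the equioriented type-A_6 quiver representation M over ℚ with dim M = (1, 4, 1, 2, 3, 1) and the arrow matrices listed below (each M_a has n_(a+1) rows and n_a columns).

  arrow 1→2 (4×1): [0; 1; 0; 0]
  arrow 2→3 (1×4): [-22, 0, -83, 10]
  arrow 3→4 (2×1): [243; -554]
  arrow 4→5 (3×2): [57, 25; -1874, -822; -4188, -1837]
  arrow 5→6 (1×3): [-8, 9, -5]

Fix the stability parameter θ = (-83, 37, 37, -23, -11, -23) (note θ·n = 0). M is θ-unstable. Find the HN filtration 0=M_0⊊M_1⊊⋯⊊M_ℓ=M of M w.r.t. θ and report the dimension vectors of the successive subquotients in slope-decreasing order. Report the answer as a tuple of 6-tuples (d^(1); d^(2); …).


Interval decomposition of M: I[1,2], I[2,2]^2, I[2,6], I[4,5], I[5,5].
HN type (ℓ=5): μ^(1)=37; μ^(2)=17/5; μ^(3)=-11; μ^(4)=-23; μ^(5)=-83

((0, 3, 0, 0, 0, 0); (0, 1, 1, 1, 1, 1); (0, 0, 0, 0, 2, 0); (0, 0, 0, 1, 0, 0); (1, 0, 0, 0, 0, 0))


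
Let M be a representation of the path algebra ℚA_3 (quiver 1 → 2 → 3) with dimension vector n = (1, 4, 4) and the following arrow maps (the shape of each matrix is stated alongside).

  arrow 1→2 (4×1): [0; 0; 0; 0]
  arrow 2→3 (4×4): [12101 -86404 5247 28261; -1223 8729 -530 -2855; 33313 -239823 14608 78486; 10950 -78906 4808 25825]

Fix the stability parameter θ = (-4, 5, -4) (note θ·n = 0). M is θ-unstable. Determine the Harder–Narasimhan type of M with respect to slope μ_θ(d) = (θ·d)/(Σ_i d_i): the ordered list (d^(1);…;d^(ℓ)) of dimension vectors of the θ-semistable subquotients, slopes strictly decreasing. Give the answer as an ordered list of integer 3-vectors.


Interval decomposition of M: I[1,1], I[2,3]^4.
HN type (ℓ=2): μ^(1)=1/2; μ^(2)=-4

((0, 4, 4); (1, 0, 0))


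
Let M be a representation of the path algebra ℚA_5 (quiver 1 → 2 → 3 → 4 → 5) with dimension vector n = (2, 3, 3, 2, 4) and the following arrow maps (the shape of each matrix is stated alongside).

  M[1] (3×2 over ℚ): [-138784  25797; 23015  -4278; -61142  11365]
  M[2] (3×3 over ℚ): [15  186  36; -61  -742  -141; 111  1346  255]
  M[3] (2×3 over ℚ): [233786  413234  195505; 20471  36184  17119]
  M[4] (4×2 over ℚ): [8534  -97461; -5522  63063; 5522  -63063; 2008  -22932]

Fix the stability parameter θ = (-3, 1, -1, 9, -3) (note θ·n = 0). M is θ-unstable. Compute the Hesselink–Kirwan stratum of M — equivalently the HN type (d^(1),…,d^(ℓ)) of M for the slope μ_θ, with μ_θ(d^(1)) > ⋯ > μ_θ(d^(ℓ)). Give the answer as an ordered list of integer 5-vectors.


Via rank(M_{q-1}∘⋯∘M_p): M ≅ I[1,2], I[1,5], I[2,4], I[3,3], I[5,5]^3.
μ_θ-semistable layers: μ^(1)=9; μ^(2)=3; μ^(3)=1; μ^(4)=0; μ^(5)=-1; μ^(6)=-3

((0, 0, 0, 1, 0); (0, 0, 0, 1, 1); (0, 1, 0, 0, 0); (0, 2, 2, 0, 0); (0, 0, 1, 0, 0); (2, 0, 0, 0, 3))
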